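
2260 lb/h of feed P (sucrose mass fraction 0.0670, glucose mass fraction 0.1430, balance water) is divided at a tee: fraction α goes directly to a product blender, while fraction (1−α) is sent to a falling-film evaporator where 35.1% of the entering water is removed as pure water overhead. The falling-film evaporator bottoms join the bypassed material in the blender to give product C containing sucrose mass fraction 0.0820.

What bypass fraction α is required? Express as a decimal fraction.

All 2260×0.067 = 151.42 lb/h of sucrose reaches C, so C = 151.42/0.082 = 1846.6 lb/h and vapour = 413.41 lb/h.
The evaporator receives (1−α)·2260 of feed at 0.790 water and removes 0.351 of that water:
0.351×0.790×(1−α)×2260 = 413.41
(1−α) = 413.41/626.68 = 0.6597;  α = 0.3403.

0.340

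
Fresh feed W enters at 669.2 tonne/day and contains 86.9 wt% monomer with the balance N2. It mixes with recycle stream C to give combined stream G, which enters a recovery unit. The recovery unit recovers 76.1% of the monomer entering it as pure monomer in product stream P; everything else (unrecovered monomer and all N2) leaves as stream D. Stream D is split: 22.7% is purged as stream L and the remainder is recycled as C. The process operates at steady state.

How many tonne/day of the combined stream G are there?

1100 tonne/day

N2 enters only via W and leaves only via the purge: 669.2×0.131 = 0.227×(N2 in D), and the recovery unit passes all N2, so N2 in G = N2 in D = 386.19 tonne/day.
monomer in G: m_A = 669.2×0.869 + (1−0.227)·(1−0.761)·m_A, so m_A = 581.53/0.8153 = 713.32 tonne/day.
G = 713.32 + 386.19 = 1099.5 tonne/day.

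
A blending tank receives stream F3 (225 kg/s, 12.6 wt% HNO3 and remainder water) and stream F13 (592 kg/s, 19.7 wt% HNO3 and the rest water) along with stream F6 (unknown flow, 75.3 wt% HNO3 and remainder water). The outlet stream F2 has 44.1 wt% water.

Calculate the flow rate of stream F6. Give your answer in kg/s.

Let F6 be the unknown flow. Total out = 817 + F6.
water balance: 672.03 + 0.247·F6 = 0.441·(817 + F6)
(0.247 − 0.441)·F6 = 0.441×817 − 672.03 = -311.73
F6 = -311.73 / -0.194 = 1606.9 kg/s

1607 kg/s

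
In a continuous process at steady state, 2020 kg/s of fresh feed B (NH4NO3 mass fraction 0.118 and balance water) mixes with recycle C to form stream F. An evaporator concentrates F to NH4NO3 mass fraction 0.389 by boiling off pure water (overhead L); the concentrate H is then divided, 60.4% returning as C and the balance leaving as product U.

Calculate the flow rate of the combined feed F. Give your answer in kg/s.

2955 kg/s

Overall NH4NO3 balance (none leaves overhead): NH4NO3 in fresh feed = NH4NO3 in product, i.e. 2020×0.118 = (1−0.604)·H·0.389.
H = 238.36/(0.389×0.396) = 1547.4 kg/s.
Recycle C = 0.604×1547.4 = 934.6 kg/s.
Combined feed F = 2020 + 934.6 = 2954.6 kg/s.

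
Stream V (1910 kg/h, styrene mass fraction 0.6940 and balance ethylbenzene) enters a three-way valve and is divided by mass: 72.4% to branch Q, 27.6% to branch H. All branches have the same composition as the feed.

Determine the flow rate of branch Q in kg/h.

Branch Q flow = 0.724×1910 = 1382.8 kg/h.

1383 kg/h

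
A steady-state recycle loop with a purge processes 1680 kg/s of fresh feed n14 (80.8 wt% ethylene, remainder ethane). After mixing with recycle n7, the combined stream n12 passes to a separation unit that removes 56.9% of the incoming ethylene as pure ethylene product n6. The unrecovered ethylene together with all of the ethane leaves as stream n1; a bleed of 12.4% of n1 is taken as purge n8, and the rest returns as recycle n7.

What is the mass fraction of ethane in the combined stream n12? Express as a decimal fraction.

0.544

ethane enters only via n14 and leaves only via the purge: 1680×0.192 = 0.124×(ethane in n1), and the separation unit passes all ethane, so ethane in n12 = ethane in n1 = 2601.3 kg/s.
ethylene in n12: m_A = 1680×0.808 + (1−0.124)·(1−0.569)·m_A, so m_A = 1357.4/0.6224 = 2180.8 kg/s.
n12 = 2180.8 + 2601.3 = 4782.1 kg/s.
ethane fraction in n12 = 2601.3/4782.1 = 0.544.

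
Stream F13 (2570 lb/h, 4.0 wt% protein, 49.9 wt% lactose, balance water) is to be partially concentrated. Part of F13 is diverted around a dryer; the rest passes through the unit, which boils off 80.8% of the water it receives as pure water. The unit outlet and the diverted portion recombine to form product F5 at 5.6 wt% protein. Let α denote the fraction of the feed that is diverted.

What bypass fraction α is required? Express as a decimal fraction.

0.233

All 2570×0.040 = 102.8 lb/h of protein reaches F5, so F5 = 102.8/0.056 = 1835.7 lb/h and vapour = 734.29 lb/h.
The evaporator receives (1−α)·2570 of feed at 0.461 water and removes 0.808 of that water:
0.808×0.461×(1−α)×2570 = 734.29
(1−α) = 734.29/957.29 = 0.7670;  α = 0.2330.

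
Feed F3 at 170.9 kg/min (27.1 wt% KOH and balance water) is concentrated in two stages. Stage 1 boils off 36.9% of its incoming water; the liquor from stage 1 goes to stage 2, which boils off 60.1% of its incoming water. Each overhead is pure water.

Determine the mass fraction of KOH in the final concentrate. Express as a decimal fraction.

0.5962

water in feed = 170.9×0.729 = 124.59 kg/min.
After stage 1: water left = (1−0.369)×124.59 = 78.614; stream total = 124.93 kg/min.
After stage 2: water left = (1−0.601)×78.614 = 31.367; final concentrate = 77.681 kg/min.
KOH fraction = 46.314/77.681 = 0.5962.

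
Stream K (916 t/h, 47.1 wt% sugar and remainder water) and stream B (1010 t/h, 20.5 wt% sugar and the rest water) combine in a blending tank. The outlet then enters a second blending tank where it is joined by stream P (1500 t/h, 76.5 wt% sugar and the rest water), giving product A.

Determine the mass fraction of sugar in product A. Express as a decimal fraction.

Overall, product flow = 3426 t/h.
sugar in = 916×0.471 + 1010×0.205 + 1500×0.765 = 1786 t/h.
sugar fraction in A = 0.521.

0.521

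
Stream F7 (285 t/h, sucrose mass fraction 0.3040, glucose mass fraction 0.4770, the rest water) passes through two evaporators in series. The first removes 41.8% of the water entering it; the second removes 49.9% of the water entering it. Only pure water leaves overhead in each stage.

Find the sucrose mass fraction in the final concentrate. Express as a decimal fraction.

water in feed = 285×0.219 = 62.415 t/h.
After stage 1: water left = (1−0.418)×62.415 = 36.326; stream total = 258.91 t/h.
After stage 2: water left = (1−0.499)×36.326 = 18.199; final concentrate = 240.78 t/h.
sucrose fraction = 86.64/240.78 = 0.3598.

0.3598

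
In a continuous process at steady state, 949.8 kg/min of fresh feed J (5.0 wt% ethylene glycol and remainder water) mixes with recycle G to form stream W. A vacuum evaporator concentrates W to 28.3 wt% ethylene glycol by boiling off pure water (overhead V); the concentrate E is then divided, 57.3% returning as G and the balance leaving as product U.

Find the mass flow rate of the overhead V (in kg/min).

Overall ethylene glycol balance (none leaves overhead): ethylene glycol in fresh feed = ethylene glycol in product, i.e. 949.8×0.050 = (1−0.573)·E·0.283.
E = 47.49/(0.283×0.427) = 393 kg/min.
Recycle G = 0.573×393 = 225.19 kg/min.
Combined feed W = 949.8 + 225.19 = 1175 kg/min.
Overhead V = W − E = 1175 − 393 = 781.99 kg/min.

782 kg/min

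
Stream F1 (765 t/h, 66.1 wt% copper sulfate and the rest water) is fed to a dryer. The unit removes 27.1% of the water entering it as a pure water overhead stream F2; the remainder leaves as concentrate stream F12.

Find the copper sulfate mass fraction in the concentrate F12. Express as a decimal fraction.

copper sulfate is not removed: 765×0.661 = 505.67 t/h of copper sulfate enters F12.
water entering = 765×0.339 = 259.34 t/h; overhead removed = 0.271×259.34 = 70.28 t/h.
Concentrate = 765 − 70.28 = 694.72 t/h.
Mass fraction = 505.67/694.72 = 0.728.

0.728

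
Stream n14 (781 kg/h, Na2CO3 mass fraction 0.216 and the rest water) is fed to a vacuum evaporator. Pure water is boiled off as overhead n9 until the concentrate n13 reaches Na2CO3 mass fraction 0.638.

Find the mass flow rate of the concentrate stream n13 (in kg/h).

264.4 kg/h

Na2CO3 is conserved: 781×0.216 = 168.7 kg/h all reports to the concentrate.
Concentrate = 168.7/(target fraction) = 264.41 kg/h.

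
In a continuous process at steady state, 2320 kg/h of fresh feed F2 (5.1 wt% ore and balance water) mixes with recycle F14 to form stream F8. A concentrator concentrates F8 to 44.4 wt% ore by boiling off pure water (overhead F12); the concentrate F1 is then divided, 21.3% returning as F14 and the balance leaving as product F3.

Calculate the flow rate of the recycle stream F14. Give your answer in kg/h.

Overall ore balance (none leaves overhead): ore in fresh feed = ore in product, i.e. 2320×0.051 = (1−0.213)·F1·0.444.
F1 = 118.32/(0.444×0.787) = 338.61 kg/h.
Recycle F14 = 0.213×338.61 = 72.124 kg/h.

72.12 kg/h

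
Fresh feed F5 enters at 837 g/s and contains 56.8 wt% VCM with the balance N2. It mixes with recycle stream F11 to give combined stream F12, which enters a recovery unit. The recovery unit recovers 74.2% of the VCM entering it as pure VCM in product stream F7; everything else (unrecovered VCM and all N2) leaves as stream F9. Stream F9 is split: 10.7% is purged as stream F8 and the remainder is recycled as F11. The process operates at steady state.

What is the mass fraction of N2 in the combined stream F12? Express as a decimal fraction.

0.8455

N2 enters only via F5 and leaves only via the purge: 837×0.432 = 0.107×(N2 in F9), and the recovery unit passes all N2, so N2 in F12 = N2 in F9 = 3379.3 g/s.
VCM in F12: m_A = 837×0.568 + (1−0.107)·(1−0.742)·m_A, so m_A = 475.42/0.7696 = 617.74 g/s.
F12 = 617.74 + 3379.3 = 3997 g/s.
N2 fraction in F12 = 3379.3/3997 = 0.8455.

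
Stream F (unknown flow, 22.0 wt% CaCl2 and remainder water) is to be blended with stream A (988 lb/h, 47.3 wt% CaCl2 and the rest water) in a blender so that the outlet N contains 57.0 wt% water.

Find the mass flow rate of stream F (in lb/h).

202.3 lb/h

Let F be the unknown flow. Total out = 988 + F.
water balance: 520.68 + 0.780·F = 0.570·(988 + F)
(0.780 − 0.570)·F = 0.570×988 − 520.68 = 42.484
F = 42.484 / 0.210 = 202.3 lb/h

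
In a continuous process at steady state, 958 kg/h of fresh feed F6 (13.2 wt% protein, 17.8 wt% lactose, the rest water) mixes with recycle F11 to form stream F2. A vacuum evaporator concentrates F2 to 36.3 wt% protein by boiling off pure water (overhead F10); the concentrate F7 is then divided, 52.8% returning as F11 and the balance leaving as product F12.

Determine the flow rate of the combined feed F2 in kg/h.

1348 kg/h

Overall protein balance (none leaves overhead): protein in fresh feed = protein in product, i.e. 958×0.132 = (1−0.528)·F7·0.363.
F7 = 126.46/(0.363×0.472) = 738.06 kg/h.
Recycle F11 = 0.528×738.06 = 389.69 kg/h.
Combined feed F2 = 958 + 389.69 = 1347.7 kg/h.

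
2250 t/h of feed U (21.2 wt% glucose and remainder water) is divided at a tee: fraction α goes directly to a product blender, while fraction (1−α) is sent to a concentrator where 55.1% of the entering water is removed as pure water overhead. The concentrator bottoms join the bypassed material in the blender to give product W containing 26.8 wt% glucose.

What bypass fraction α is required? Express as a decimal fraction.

All 2250×0.212 = 477 t/h of glucose reaches W, so W = 477/0.268 = 1779.9 t/h and vapour = 470.15 t/h.
The evaporator receives (1−α)·2250 of feed at 0.788 water and removes 0.551 of that water:
0.551×0.788×(1−α)×2250 = 470.15
(1−α) = 470.15/976.92 = 0.4813;  α = 0.5187.

0.519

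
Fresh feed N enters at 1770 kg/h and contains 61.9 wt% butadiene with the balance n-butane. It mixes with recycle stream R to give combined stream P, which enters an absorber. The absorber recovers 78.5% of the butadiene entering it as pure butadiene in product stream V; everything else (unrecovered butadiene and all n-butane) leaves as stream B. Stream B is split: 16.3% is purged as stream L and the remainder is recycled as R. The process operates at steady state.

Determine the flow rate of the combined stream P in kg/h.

5473 kg/h

n-butane enters only via N and leaves only via the purge: 1770×0.381 = 0.163×(n-butane in B), and the absorber passes all n-butane, so n-butane in P = n-butane in B = 4137.2 kg/h.
butadiene in P: m_A = 1770×0.619 + (1−0.163)·(1−0.785)·m_A, so m_A = 1095.6/0.8200 = 1336.1 kg/h.
P = 1336.1 + 4137.2 = 5473.3 kg/h.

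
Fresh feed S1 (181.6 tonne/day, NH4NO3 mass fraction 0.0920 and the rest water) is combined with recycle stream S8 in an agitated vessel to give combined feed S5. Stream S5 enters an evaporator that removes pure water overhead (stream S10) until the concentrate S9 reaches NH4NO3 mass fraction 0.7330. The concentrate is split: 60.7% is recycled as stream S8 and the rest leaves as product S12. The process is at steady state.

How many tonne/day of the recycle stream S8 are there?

35.2 tonne/day

Overall NH4NO3 balance (none leaves overhead): NH4NO3 in fresh feed = NH4NO3 in product, i.e. 181.6×0.092 = (1−0.607)·S9·0.733.
S9 = 16.707/(0.733×0.393) = 57.997 tonne/day.
Recycle S8 = 0.607×57.997 = 35.204 tonne/day.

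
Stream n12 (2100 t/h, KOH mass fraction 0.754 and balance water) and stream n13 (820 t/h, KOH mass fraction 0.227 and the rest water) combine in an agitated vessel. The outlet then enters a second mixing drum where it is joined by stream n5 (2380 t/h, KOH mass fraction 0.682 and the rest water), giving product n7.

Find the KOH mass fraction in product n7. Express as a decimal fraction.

Overall, product flow = 5300 t/h.
KOH in = 2100×0.754 + 820×0.227 + 2380×0.682 = 3392.7 t/h.
KOH fraction in n7 = 0.640.

0.640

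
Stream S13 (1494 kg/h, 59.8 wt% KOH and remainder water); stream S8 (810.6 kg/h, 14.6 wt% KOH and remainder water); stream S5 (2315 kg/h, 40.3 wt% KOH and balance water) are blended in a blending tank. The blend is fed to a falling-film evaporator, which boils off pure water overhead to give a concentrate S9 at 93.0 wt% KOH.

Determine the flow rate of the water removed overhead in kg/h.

2529 kg/h

KOH entering = 1494×0.598 + 810.6×0.146 + 2315×0.403 = 1944.7 kg/h.
All KOH reports to S9, so S9 = 1944.7/0.930 = 2091.1 kg/h.
Total feed = 4619.6 kg/h; overhead = 4619.6 − 2091.1 = 2528.5 kg/h.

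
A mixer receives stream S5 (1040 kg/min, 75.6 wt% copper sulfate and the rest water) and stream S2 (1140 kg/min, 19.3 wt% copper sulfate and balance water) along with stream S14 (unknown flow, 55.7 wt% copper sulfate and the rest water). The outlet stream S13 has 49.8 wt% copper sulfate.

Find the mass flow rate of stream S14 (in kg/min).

Let S14 be the unknown flow. Total out = 2180 + S14.
copper sulfate balance: 1006.3 + 0.557·S14 = 0.498·(2180 + S14)
(0.557 − 0.498)·S14 = 0.498×2180 − 1006.3 = 79.38
S14 = 79.38 / 0.059 = 1345.4 kg/min

1345 kg/min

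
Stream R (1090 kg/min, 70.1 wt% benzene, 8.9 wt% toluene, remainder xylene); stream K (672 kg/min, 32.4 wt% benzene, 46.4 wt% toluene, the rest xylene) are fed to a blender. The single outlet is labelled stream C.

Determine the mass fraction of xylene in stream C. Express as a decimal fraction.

Total flow out = 1090 + 672 = 1762 kg/min.
xylene in = 1090×0.210 + 672×0.212 = 371.36 kg/min.
xylene mass fraction in C = 371.36/1762 = 0.2108.

0.2108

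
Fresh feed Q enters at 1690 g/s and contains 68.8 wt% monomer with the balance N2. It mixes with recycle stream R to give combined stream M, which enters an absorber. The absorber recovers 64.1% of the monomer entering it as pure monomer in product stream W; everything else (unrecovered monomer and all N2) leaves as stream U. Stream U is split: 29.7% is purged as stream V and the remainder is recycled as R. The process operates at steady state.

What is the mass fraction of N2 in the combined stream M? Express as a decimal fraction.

N2 enters only via Q and leaves only via the purge: 1690×0.312 = 0.297×(N2 in U), and the absorber passes all N2, so N2 in M = N2 in U = 1775.4 g/s.
monomer in M: m_A = 1690×0.688 + (1−0.297)·(1−0.641)·m_A, so m_A = 1162.7/0.7476 = 1555.2 g/s.
M = 1555.2 + 1775.4 = 3330.6 g/s.
N2 fraction in M = 1775.4/3330.6 = 0.533.

0.533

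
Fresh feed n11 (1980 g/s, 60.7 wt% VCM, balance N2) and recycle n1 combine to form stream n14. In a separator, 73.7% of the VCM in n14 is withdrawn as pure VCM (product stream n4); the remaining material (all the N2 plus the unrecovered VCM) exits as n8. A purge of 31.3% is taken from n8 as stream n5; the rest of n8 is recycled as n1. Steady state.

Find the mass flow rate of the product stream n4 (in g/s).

VCM in n14: m_A = 1980×0.607 + (1−0.313)·(1−0.737)·m_A, so m_A = 1201.9/0.8193 = 1466.9 g/s.
Product n4 = 0.737×1466.9 = 1081.1 g/s.

1081 g/s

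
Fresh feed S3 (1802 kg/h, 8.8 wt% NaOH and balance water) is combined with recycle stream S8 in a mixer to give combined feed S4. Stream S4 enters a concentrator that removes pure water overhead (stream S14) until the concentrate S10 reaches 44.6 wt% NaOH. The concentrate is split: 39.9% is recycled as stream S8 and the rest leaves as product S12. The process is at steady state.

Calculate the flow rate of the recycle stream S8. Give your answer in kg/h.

Overall NaOH balance (none leaves overhead): NaOH in fresh feed = NaOH in product, i.e. 1802×0.088 = (1−0.399)·S10·0.446.
S10 = 158.58/(0.446×0.601) = 591.6 kg/h.
Recycle S8 = 0.399×591.6 = 236.05 kg/h.

236 kg/h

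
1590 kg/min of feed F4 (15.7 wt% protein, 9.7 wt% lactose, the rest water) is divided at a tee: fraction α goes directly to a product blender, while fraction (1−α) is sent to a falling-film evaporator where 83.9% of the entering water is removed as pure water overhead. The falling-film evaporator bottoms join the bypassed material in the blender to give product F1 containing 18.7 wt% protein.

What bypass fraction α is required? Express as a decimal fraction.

All 1590×0.157 = 249.63 kg/min of protein reaches F1, so F1 = 249.63/0.187 = 1334.9 kg/min and vapour = 255.08 kg/min.
The evaporator receives (1−α)·1590 of feed at 0.746 water and removes 0.839 of that water:
0.839×0.746×(1−α)×1590 = 255.08
(1−α) = 255.08/995.17 = 0.2563;  α = 0.7437.

0.744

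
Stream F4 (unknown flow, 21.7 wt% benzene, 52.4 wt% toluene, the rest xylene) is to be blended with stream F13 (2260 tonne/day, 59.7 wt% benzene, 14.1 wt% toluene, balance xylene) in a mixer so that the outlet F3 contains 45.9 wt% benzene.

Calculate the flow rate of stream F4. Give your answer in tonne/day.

Let F4 be the unknown flow. Total out = 2260 + F4.
benzene balance: 1349.2 + 0.217·F4 = 0.459·(2260 + F4)
(0.217 − 0.459)·F4 = 0.459×2260 − 1349.2 = -311.88
F4 = -311.88 / -0.242 = 1288.8 tonne/day

1289 tonne/day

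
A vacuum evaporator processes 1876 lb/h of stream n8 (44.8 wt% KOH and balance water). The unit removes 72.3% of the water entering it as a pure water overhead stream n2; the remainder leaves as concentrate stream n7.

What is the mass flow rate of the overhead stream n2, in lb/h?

748.7 lb/h

water entering = 1876×0.552 = 1035.6 lb/h; overhead removed = 0.723×1035.6 = 748.7 lb/h.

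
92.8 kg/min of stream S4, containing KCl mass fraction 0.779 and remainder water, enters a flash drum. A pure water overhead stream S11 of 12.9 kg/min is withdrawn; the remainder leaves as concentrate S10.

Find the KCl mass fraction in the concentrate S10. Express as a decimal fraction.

0.905

KCl is not removed: 92.8×0.779 = 72.291 kg/min of KCl enters S10.
Concentrate = 92.8 − 12.9 = 79.9 kg/min.
Mass fraction = 72.291/79.9 = 0.905.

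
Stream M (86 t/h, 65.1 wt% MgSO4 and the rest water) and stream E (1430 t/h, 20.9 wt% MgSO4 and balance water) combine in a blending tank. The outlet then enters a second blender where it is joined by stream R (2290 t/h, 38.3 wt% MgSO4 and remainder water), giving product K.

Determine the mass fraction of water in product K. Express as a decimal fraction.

Overall, product flow = 3806 t/h.
water in = 86×0.349 + 1430×0.791 + 2290×0.617 = 2574.1 t/h.
water fraction in K = 0.676.

0.676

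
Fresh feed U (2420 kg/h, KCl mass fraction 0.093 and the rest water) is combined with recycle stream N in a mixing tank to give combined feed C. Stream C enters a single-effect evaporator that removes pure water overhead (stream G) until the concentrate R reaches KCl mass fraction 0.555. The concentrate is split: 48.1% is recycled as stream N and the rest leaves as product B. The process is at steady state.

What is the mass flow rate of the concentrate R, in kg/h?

781.3 kg/h

Overall KCl balance (none leaves overhead): KCl in fresh feed = KCl in product, i.e. 2420×0.093 = (1−0.481)·R·0.555.
R = 225.06/(0.555×0.519) = 781.34 kg/h.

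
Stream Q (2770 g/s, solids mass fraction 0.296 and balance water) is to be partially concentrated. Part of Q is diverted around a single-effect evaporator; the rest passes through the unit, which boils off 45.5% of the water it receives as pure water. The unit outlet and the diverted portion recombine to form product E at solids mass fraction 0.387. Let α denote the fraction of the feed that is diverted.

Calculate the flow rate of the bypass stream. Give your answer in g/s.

736.6 g/s

All 2770×0.296 = 819.92 g/s of solids reaches E, so E = 819.92/0.387 = 2118.7 g/s and vapour = 651.34 g/s.
The evaporator receives (1−α)·2770 of feed at 0.704 water and removes 0.455 of that water:
0.455×0.704×(1−α)×2770 = 651.34
(1−α) = 651.34/887.29 = 0.7341;  α = 0.2659.
Bypass flow = 0.2659×2770 = 736.58 g/s.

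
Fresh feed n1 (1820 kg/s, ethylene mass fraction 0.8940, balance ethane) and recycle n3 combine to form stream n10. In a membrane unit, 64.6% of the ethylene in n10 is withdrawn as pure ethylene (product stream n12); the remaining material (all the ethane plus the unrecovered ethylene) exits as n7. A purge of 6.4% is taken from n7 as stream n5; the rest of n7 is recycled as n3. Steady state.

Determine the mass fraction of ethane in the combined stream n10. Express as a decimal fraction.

ethane enters only via n1 and leaves only via the purge: 1820×0.106 = 0.064×(ethane in n7), and the membrane unit passes all ethane, so ethane in n10 = ethane in n7 = 3014.4 kg/s.
ethylene in n10: m_A = 1820×0.894 + (1−0.064)·(1−0.646)·m_A, so m_A = 1627.1/0.6687 = 2433.4 kg/s.
n10 = 2433.4 + 3014.4 = 5447.7 kg/s.
ethane fraction in n10 = 3014.4/5447.7 = 0.5533.

0.5533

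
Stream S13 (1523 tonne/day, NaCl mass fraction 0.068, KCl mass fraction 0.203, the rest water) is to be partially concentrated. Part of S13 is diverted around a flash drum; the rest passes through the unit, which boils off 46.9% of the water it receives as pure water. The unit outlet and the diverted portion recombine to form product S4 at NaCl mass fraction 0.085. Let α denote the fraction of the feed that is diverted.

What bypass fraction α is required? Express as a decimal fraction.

0.415

All 1523×0.068 = 103.56 tonne/day of NaCl reaches S4, so S4 = 103.56/0.085 = 1218.4 tonne/day and vapour = 304.6 tonne/day.
The evaporator receives (1−α)·1523 of feed at 0.729 water and removes 0.469 of that water:
0.469×0.729×(1−α)×1523 = 304.6
(1−α) = 304.6/520.72 = 0.5850;  α = 0.4150.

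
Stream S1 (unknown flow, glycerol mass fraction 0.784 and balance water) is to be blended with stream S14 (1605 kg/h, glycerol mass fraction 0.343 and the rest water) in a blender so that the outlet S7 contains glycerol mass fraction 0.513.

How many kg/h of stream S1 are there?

1007 kg/h

Let S1 be the unknown flow. Total out = 1605 + S1.
glycerol balance: 550.52 + 0.784·S1 = 0.513·(1605 + S1)
(0.784 − 0.513)·S1 = 0.513×1605 − 550.52 = 272.85
S1 = 272.85 / 0.271 = 1006.8 kg/h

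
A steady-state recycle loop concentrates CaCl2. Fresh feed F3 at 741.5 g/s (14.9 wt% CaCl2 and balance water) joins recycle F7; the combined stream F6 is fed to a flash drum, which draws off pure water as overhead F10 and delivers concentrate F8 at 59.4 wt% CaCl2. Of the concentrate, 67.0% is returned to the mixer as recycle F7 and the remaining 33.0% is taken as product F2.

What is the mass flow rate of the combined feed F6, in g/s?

Overall CaCl2 balance (none leaves overhead): CaCl2 in fresh feed = CaCl2 in product, i.e. 741.5×0.149 = (1−0.670)·F8·0.594.
F8 = 110.48/(0.594×0.330) = 563.63 g/s.
Recycle F7 = 0.670×563.63 = 377.63 g/s.
Combined feed F6 = 741.5 + 377.63 = 1119.1 g/s.

1119 g/s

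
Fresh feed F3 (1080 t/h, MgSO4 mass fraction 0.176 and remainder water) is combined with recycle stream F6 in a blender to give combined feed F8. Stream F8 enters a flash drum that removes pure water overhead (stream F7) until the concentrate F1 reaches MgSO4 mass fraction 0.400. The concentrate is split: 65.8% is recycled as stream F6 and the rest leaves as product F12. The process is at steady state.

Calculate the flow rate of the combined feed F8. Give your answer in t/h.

Overall MgSO4 balance (none leaves overhead): MgSO4 in fresh feed = MgSO4 in product, i.e. 1080×0.176 = (1−0.658)·F1·0.400.
F1 = 190.08/(0.400×0.342) = 1389.5 t/h.
Recycle F6 = 0.658×1389.5 = 914.27 t/h.
Combined feed F8 = 1080 + 914.27 = 1994.3 t/h.

1994 t/h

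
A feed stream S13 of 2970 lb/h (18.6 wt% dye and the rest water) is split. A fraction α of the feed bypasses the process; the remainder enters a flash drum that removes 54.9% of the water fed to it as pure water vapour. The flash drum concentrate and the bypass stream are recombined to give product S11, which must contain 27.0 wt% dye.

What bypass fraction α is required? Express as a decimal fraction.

0.304

All 2970×0.186 = 552.42 lb/h of dye reaches S11, so S11 = 552.42/0.270 = 2046 lb/h and vapour = 924 lb/h.
The evaporator receives (1−α)·2970 of feed at 0.814 water and removes 0.549 of that water:
0.549×0.814×(1−α)×2970 = 924
(1−α) = 924/1327.3 = 0.6962;  α = 0.3038.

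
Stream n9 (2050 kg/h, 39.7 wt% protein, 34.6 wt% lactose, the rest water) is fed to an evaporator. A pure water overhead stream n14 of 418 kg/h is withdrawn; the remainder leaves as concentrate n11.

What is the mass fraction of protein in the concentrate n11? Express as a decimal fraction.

0.4987

protein is not removed: 2050×0.397 = 813.85 kg/h of protein enters n11.
Concentrate = 2050 − 418 = 1632 kg/h.
Mass fraction = 813.85/1632 = 0.4987.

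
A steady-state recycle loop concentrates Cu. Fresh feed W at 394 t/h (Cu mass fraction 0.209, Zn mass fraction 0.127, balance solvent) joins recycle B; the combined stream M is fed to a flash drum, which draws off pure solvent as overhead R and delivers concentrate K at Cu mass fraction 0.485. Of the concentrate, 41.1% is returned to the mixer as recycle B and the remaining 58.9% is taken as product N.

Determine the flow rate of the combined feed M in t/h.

512.5 t/h

Overall Cu balance (none leaves overhead): Cu in fresh feed = Cu in product, i.e. 394×0.209 = (1−0.411)·K·0.485.
K = 82.346/(0.485×0.589) = 288.26 t/h.
Recycle B = 0.411×288.26 = 118.48 t/h.
Combined feed M = 394 + 118.48 = 512.48 t/h.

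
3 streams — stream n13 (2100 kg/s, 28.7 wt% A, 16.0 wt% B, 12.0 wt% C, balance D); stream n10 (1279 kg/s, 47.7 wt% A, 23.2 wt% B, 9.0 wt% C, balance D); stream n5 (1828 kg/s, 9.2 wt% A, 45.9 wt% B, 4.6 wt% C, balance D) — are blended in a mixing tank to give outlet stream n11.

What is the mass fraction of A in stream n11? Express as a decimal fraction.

0.265

Total flow out = 2100 + 1279 + 1828 = 5207 kg/s.
A in = 2100×0.287 + 1279×0.477 + 1828×0.092 = 1381 kg/s.
A mass fraction in n11 = 1381/5207 = 0.265.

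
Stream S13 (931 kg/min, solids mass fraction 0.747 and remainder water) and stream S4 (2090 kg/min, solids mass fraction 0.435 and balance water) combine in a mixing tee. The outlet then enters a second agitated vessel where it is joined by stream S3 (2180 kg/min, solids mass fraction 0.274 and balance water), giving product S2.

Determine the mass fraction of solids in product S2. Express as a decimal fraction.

Overall, product flow = 5201 kg/min.
solids in = 931×0.747 + 2090×0.435 + 2180×0.274 = 2201.9 kg/min.
solids fraction in S2 = 0.423.

0.423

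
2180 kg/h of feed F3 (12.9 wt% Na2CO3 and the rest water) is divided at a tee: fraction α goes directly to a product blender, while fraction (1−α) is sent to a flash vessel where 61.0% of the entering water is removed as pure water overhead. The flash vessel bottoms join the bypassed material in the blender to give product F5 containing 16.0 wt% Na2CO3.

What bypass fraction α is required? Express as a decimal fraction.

All 2180×0.129 = 281.22 kg/h of Na2CO3 reaches F5, so F5 = 281.22/0.160 = 1757.6 kg/h and vapour = 422.37 kg/h.
The evaporator receives (1−α)·2180 of feed at 0.871 water and removes 0.610 of that water:
0.610×0.871×(1−α)×2180 = 422.37
(1−α) = 422.37/1158.3 = 0.3647;  α = 0.6353.

0.635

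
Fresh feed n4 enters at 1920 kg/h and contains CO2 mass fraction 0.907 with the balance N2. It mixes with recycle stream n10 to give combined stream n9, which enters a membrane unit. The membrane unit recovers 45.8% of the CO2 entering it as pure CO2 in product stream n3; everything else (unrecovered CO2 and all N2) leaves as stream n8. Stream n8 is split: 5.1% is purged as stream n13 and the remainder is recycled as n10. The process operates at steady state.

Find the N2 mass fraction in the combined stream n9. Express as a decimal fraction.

0.494

N2 enters only via n4 and leaves only via the purge: 1920×0.093 = 0.051×(N2 in n8), and the membrane unit passes all N2, so N2 in n9 = N2 in n8 = 3501.2 kg/h.
CO2 in n9: m_A = 1920×0.907 + (1−0.051)·(1−0.458)·m_A, so m_A = 1741.4/0.4856 = 3585.9 kg/h.
n9 = 3585.9 + 3501.2 = 7087 kg/h.
N2 fraction in n9 = 3501.2/7087 = 0.494.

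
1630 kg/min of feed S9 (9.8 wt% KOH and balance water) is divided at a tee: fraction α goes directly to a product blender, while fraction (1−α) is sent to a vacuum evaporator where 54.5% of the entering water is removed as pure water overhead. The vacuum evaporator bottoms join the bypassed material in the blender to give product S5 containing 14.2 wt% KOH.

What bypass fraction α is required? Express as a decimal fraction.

All 1630×0.098 = 159.74 kg/min of KOH reaches S5, so S5 = 159.74/0.142 = 1124.9 kg/min and vapour = 505.07 kg/min.
The evaporator receives (1−α)·1630 of feed at 0.902 water and removes 0.545 of that water:
0.545×0.902×(1−α)×1630 = 505.07
(1−α) = 505.07/801.29 = 0.6303;  α = 0.3697.

0.370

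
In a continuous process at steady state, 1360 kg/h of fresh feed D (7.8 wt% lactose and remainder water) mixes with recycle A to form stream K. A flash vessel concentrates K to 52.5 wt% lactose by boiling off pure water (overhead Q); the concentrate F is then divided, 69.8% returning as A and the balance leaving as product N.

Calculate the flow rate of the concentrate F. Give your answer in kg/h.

Overall lactose balance (none leaves overhead): lactose in fresh feed = lactose in product, i.e. 1360×0.078 = (1−0.698)·F·0.525.
F = 106.08/(0.525×0.302) = 669.06 kg/h.

669.1 kg/h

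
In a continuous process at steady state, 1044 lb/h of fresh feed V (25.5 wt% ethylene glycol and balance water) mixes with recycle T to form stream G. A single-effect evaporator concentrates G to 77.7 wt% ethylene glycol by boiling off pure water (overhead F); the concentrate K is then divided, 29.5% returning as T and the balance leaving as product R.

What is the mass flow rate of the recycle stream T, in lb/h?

143.4 lb/h

Overall ethylene glycol balance (none leaves overhead): ethylene glycol in fresh feed = ethylene glycol in product, i.e. 1044×0.255 = (1−0.295)·K·0.777.
K = 266.22/(0.777×0.705) = 485.99 lb/h.
Recycle T = 0.295×485.99 = 143.37 lb/h.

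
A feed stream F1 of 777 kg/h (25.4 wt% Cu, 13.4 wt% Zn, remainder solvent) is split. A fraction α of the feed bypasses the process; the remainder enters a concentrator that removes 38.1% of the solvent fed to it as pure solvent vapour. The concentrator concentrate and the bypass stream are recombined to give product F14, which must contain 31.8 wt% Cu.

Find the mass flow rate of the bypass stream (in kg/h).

106.3 kg/h

All 777×0.254 = 197.36 kg/h of Cu reaches F14, so F14 = 197.36/0.318 = 620.62 kg/h and vapour = 156.38 kg/h.
The evaporator receives (1−α)·777 of feed at 0.612 solvent and removes 0.381 of that solvent:
0.381×0.612×(1−α)×777 = 156.38
(1−α) = 156.38/181.17 = 0.8631;  α = 0.1369.
Bypass flow = 0.1369×777 = 106.35 kg/h.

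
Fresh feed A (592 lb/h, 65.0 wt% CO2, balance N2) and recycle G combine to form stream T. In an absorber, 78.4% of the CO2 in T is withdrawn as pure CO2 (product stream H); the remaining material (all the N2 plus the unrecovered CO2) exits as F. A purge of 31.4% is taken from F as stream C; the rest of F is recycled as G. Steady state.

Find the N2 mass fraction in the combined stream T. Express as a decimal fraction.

N2 enters only via A and leaves only via the purge: 592×0.350 = 0.314×(N2 in F), and the absorber passes all N2, so N2 in T = N2 in F = 659.87 lb/h.
CO2 in T: m_A = 592×0.650 + (1−0.314)·(1−0.784)·m_A, so m_A = 384.8/0.8518 = 451.74 lb/h.
T = 451.74 + 659.87 = 1111.6 lb/h.
N2 fraction in T = 659.87/1111.6 = 0.594.

0.594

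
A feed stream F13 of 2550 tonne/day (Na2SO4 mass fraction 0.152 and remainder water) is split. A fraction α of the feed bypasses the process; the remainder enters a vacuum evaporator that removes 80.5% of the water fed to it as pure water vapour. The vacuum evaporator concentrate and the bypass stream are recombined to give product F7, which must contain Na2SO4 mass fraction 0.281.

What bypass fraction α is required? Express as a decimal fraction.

All 2550×0.152 = 387.6 tonne/day of Na2SO4 reaches F7, so F7 = 387.6/0.281 = 1379.4 tonne/day and vapour = 1170.6 tonne/day.
The evaporator receives (1−α)·2550 of feed at 0.848 water and removes 0.805 of that water:
0.805×0.848×(1−α)×2550 = 1170.6
(1−α) = 1170.6/1740.7 = 0.6725;  α = 0.3275.

0.328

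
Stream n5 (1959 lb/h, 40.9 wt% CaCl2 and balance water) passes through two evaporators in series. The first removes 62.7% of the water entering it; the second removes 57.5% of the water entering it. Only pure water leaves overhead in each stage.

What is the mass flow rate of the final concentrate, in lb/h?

water in feed = 1959×0.591 = 1157.8 lb/h.
After stage 1: water left = (1−0.627)×1157.8 = 431.85; stream total = 1233.1 lb/h.
After stage 2: water left = (1−0.575)×431.85 = 183.54; final concentrate = 984.77 lb/h.

984.8 lb/h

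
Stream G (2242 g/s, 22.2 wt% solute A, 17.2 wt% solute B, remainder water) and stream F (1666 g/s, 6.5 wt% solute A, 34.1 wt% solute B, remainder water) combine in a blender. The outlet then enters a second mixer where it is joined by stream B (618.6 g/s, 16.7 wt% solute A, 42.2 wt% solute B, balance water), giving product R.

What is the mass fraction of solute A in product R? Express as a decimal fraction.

Overall, product flow = 4526.6 g/s.
solute A in = 2242×0.222 + 1666×0.065 + 618.6×0.167 = 709.32 g/s.
solute A fraction in R = 0.157.

0.157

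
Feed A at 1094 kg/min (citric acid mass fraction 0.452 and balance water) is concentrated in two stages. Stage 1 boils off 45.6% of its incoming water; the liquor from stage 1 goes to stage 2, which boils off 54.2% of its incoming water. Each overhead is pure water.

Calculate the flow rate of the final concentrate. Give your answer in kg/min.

643.9 kg/min

water in feed = 1094×0.548 = 599.51 kg/min.
After stage 1: water left = (1−0.456)×599.51 = 326.13; stream total = 820.62 kg/min.
After stage 2: water left = (1−0.542)×326.13 = 149.37; final concentrate = 643.86 kg/min.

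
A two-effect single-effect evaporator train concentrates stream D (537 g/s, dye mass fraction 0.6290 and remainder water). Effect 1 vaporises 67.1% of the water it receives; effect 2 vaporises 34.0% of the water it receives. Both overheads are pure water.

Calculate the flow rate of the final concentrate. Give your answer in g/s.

381 g/s

water in feed = 537×0.371 = 199.23 g/s.
After stage 1: water left = (1−0.671)×199.23 = 65.546; stream total = 403.32 g/s.
After stage 2: water left = (1−0.340)×65.546 = 43.26; final concentrate = 381.03 g/s.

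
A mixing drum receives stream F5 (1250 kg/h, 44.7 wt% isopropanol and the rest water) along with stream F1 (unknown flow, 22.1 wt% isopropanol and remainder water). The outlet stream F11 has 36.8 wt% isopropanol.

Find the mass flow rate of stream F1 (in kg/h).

Let F1 be the unknown flow. Total out = 1250 + F1.
isopropanol balance: 558.75 + 0.221·F1 = 0.368·(1250 + F1)
(0.221 − 0.368)·F1 = 0.368×1250 − 558.75 = -98.75
F1 = -98.75 / -0.147 = 671.77 kg/h

671.8 kg/h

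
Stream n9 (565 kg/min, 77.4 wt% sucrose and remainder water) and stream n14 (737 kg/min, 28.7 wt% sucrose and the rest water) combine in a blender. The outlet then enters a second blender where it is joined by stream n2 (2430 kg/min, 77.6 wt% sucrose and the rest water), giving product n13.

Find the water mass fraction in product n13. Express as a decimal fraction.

0.3209

Overall, product flow = 3732 kg/min.
water in = 565×0.226 + 737×0.713 + 2430×0.224 = 1197.5 kg/min.
water fraction in n13 = 0.3209.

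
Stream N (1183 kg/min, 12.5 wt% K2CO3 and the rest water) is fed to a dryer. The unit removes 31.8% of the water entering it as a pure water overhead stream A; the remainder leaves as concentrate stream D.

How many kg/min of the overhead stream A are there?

329.2 kg/min

water entering = 1183×0.875 = 1035.1 kg/min; overhead removed = 0.318×1035.1 = 329.17 kg/min.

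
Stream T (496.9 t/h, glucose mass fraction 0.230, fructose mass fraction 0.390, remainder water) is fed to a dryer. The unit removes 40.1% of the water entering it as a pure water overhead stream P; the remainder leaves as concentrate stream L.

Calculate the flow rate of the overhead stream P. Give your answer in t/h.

75.72 t/h

water entering = 496.9×0.380 = 188.82 t/h; overhead removed = 0.401×188.82 = 75.718 t/h.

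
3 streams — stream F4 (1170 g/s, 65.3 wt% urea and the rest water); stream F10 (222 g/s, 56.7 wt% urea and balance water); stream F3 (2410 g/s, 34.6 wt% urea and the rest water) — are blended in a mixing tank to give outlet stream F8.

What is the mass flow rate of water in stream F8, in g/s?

water out = water in = 1170×0.347 + 222×0.433 + 2410×0.654 = 2078.3 g/s.

2078 g/s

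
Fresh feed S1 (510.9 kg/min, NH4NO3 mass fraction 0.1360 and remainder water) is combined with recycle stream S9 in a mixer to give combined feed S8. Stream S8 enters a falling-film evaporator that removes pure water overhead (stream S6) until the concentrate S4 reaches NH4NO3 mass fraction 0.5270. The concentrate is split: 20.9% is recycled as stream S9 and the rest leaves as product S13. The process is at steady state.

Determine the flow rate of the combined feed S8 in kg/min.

545.7 kg/min

Overall NH4NO3 balance (none leaves overhead): NH4NO3 in fresh feed = NH4NO3 in product, i.e. 510.9×0.136 = (1−0.209)·S4·0.527.
S4 = 69.482/(0.527×0.791) = 166.68 kg/min.
Recycle S9 = 0.209×166.68 = 34.836 kg/min.
Combined feed S8 = 510.9 + 34.836 = 545.74 kg/min.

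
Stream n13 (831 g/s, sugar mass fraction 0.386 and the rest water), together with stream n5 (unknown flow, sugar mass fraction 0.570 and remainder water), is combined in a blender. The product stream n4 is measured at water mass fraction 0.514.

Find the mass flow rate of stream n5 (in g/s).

Let n5 be the unknown flow. Total out = 831 + n5.
water balance: 510.23 + 0.430·n5 = 0.514·(831 + n5)
(0.430 − 0.514)·n5 = 0.514×831 − 510.23 = -83.1
n5 = -83.1 / -0.084 = 989.29 g/s

989.3 g/s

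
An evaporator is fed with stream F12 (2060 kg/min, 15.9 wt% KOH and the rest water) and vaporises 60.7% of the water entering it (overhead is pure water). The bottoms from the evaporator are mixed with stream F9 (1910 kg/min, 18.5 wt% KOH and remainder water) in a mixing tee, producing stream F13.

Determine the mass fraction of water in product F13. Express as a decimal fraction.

Vapour removed = 0.607×0.841×2060 = 1051.6 kg/min; concentrate = 1008.4 kg/min.
water reaching the mixer = 680.86 (from concentrate) + 1910×0.815 = 2237.5 kg/min.
Product flow = 1008.4 + 1910 = 2918.4 kg/min; water fraction = 0.7667.

0.7667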